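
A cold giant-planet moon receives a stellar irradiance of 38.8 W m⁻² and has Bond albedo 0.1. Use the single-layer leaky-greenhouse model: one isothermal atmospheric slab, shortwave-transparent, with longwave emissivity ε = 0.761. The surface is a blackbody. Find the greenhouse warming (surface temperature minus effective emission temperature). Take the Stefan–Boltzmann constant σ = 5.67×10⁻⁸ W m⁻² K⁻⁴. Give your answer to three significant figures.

14.2 kelvin

The planet radiates to space at T_e = [S(1−α)/(4σ)]^(1/4) = 111.4 K.
For a single slab of emissivity ε, T_s⁴ = 2T_e⁴/(2−ε); thus T_s = 111.4·(1.614)^(1/4) = 125.6 K.
Greenhouse warming: T_s − T_e = 14.17 K.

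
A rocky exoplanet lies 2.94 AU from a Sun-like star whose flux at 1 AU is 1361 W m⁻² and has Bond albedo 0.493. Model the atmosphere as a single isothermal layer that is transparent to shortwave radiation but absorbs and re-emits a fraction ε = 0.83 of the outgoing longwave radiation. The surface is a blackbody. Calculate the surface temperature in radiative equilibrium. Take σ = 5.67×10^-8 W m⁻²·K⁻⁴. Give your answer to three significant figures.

Irradiance scales as 1/d², so S = 1361 W m⁻² × (1/2.94)² = 157.5 W m⁻².
The planet radiates to space at T_e = [S(1−α)/(4σ)]^(1/4) = 137.0 K.
Surface balance with a leaky layer gives σT_s⁴ = σT_e⁴·2/(2−ε), so T_s = T_e·[2/(2−0.83)]^(1/4) = 156.6 K.

157 K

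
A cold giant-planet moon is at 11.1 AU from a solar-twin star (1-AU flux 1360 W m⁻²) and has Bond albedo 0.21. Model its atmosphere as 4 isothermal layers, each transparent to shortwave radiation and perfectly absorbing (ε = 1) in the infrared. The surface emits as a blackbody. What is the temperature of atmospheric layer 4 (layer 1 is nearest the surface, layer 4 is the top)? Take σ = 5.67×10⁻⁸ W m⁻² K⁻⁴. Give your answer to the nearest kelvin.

Irradiance scales as 1/d², so S = 1360 W m⁻² × (1/11.1)² = 11.04 W m⁻².
OLR = S(1−α)/4 = 2.180 W m⁻²; the top layer radiates at T_e = 78.74 K.
In the N-layer model, layer k (counted from the surface) has T_k = (N+1−k)^(1/4)·T_e.
T_4 = (1)^(1/4)·78.74 = 78.74 K.

79 kelvin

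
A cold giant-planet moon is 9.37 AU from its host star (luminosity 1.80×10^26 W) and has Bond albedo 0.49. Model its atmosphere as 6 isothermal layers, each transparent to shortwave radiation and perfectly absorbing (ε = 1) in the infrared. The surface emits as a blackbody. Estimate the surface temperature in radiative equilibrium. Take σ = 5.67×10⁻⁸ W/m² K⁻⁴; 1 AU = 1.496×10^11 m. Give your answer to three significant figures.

103 K

Orbital distance: d = 9.37 AU = 1.402×10^12 m.
S = L/(4πd²) = 7.290 W/m².
The effective emission temperature is T_e = [S(1−α)/(4σ)]^¼ = 63.63 K.
Layer-by-layer balance gives σT_s⁴ = (N+1)σT_e⁴, so T_s = 7^¼·63.63 = 103.5 K.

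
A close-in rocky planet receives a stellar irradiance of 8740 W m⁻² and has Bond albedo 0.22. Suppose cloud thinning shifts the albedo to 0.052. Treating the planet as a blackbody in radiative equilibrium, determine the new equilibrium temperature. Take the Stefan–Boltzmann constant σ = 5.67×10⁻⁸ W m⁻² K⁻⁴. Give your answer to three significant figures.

New equilibrium: T₂ = [(1−0.052)·8740/(4σ)]^(1/4) = 437.2 K.

437 K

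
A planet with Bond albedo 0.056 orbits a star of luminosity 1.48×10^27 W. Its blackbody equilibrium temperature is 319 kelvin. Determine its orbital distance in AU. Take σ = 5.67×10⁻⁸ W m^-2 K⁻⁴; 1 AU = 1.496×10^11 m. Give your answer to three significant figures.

Energy balance gives S = 4σT⁴/(1−α) = 2488 W m^-2.
S = L/(4πd²) → d = √(L/4πS) = √(1.48×10^27/(4π·2488)) = 2.176×10^11 m = 1.454 AU.

1.45 AU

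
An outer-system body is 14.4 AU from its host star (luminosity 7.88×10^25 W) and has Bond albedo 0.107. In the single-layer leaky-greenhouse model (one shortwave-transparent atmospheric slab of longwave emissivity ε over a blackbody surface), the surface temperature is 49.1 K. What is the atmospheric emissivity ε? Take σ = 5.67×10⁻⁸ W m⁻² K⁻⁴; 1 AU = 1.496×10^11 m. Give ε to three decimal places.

d = 14.4 × 1.496×10^11 m = 2.154×10^12 m.
S = L/(4πd²) = 1.351 W m⁻².
TOA balance gives T_e = 48.03 K.
T_s⁴ = T_e⁴·2/(2−ε) → ε = 2 − 2(T_e/T_s)⁴ = 2 − 2·(48.03/49.1)⁴ = 0.1692.

0.169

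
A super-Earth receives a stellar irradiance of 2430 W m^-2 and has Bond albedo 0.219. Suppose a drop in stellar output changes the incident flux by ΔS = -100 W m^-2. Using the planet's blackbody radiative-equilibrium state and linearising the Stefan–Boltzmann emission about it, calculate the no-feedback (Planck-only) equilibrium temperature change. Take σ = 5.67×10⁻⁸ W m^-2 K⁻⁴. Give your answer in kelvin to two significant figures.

-3.1 K

Reference equilibrium: T_e = [S(1−α)/(4σ)]^(1/4) = 302.4 K.
Only a fraction (1−α) is absorbed and it's spread over 4πR², so ΔF = (1−α)ΔS/4 = -19.53 W m^-2.
Planck response: λ_P = 4σT_e³ = 4·5.67×10⁻⁸·(302.4)³ = 6.275 W m^-2/K.
So ΔT₀ = -19.53/6.275 = -3.11 K.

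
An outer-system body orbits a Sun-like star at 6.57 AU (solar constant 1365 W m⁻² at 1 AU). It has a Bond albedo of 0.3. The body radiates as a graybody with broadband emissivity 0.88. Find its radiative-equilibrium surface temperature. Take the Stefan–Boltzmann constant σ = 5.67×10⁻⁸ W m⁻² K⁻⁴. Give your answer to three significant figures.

103 kelvin

By the inverse-square law, S = 1365/6.57² = 31.62 W m⁻².
Absorbed flux (global mean): S(1−α)/4 = 31.62·0.7/4 = 5.534 W m⁻².
Radiative balance εσT⁴ = 5.534 gives T = [5.534/(0.88·σ)]^(1/4) = 102.6 K.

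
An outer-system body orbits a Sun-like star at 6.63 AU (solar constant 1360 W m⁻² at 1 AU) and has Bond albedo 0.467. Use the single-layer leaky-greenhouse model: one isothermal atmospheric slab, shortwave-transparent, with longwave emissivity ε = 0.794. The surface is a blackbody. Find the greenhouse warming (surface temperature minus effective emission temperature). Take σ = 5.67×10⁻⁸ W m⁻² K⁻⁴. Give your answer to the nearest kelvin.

12 K

By the inverse-square law, S = 1360/6.63² = 30.94 W m⁻².
At the top of the atmosphere, σT_e⁴ = S(1−α)/4 = 4.123 W m⁻², giving T_e = 92.34 K.
Surface balance with a leaky layer gives σT_s⁴ = σT_e⁴·2/(2−ε), so T_s = T_e·[2/(2−0.794)]^(1/4) = 104.8 K.
T_s − T_e = 104.8 − 92.34 = 12.45 K.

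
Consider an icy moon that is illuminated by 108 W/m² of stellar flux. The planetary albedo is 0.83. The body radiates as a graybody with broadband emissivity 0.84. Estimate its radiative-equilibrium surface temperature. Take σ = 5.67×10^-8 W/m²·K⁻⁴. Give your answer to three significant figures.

The planet absorbs (1−α)S over its disc πR² and re-emits over 4πR², so the mean absorbed flux is (1−0.83)·108.0/4 = 4.590 W/m².
Equating to εσT⁴ with ε = 0.84: T = (4.590/0.84σ)^(1/4) = 99.08 K.

99.1 kelvin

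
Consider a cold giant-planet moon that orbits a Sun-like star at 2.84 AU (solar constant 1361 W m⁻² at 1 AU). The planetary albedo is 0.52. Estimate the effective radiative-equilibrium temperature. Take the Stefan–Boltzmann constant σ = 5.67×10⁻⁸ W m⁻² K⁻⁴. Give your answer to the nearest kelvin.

By the inverse-square law, S = 1361/2.84² = 168.7 W m⁻².
Averaging over the sphere, the absorbed flux is S(1−α)/4 = 20.25 W m⁻².
Set σT⁴ = 20.25 → T = (20.25/σ)^(1/4) = 137.5 K.

137 K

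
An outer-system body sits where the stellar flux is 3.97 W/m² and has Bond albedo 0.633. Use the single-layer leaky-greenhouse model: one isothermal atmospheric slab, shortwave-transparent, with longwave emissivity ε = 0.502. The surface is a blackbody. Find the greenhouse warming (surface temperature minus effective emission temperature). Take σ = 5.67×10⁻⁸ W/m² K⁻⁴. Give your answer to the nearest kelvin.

4 kelvin

Effective emission temperature (TOA balance): σT_e⁴ = S(1−α)/4 = 0.3642 W/m² → T_e = 50.34 K.
For a single slab of emissivity ε, T_s⁴ = 2T_e⁴/(2−ε); thus T_s = 50.34·(1.335)^(1/4) = 54.12 K.
Greenhouse warming: T_s − T_e = 3.772 K.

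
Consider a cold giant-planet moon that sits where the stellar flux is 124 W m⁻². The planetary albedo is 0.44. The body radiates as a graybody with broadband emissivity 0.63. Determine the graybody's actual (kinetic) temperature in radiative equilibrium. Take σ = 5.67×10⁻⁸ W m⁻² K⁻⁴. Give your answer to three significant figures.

The planet absorbs (1−α)S over its disc πR² and re-emits over 4πR², so the mean absorbed flux is (1−0.44)·124.0/4 = 17.36 W m⁻².
Radiative balance εσT⁴ = 17.36 gives T = [17.36/(0.63·σ)]^(1/4) = 148.5 K.

148 K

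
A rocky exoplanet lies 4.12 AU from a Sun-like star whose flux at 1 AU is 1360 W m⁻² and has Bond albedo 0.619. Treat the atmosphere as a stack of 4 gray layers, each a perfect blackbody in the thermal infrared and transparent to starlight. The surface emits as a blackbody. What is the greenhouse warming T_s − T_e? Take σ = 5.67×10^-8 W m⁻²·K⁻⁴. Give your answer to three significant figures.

By the inverse-square law, S = 1360/4.12² = 80.12 W m⁻².
Top-of-atmosphere balance: σT_e⁴ = S(1−α)/4 = 7.631 W m⁻² → T_e = 107.7 K.
Surface: T_s = (5)^¼·T_e = 161.1 K.
Warming: T_s − T_e = 53.35 K.

53.4 K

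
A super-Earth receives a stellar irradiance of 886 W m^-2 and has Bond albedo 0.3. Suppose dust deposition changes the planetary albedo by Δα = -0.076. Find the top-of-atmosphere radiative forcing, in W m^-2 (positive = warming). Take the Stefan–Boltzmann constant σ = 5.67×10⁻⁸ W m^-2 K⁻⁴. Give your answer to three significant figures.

The change in absorbed flux is Δ[S(1−α)/4] = −SΔα/4 = 16.83 W m^-2.

16.8 W m^-2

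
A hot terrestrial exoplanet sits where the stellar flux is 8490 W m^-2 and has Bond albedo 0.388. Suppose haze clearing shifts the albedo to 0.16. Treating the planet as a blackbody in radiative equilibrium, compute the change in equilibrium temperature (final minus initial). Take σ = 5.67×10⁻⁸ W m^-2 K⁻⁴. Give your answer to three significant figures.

32.1 K

With α = 0.388, T₁ = 389.0 K.
With α = 0.16, T₂ = 421.1 K.
ΔT = T₂ − T₁ = 32.05 K.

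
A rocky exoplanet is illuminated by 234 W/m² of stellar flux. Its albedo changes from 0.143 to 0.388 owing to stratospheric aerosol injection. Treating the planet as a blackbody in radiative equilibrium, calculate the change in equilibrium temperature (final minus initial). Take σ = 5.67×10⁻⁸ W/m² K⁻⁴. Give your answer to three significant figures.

With α = 0.143, T₁ = 172.4 K.
After:  T₂ = [234.0·0.612/(4σ)]^(1/4) = 158.5 K.
ΔT = T₂ − T₁ = -13.92 K.

-13.9 K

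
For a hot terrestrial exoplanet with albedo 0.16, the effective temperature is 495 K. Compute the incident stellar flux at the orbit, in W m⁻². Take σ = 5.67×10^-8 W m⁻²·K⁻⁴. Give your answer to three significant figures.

Invert the energy balance for S: S = 4σT⁴/(1−α).
The emitted flux is σT⁴ = 3404 W m⁻².
So S = 4×3404/(1−0.16) = 16210 W m⁻².

16200 W m⁻²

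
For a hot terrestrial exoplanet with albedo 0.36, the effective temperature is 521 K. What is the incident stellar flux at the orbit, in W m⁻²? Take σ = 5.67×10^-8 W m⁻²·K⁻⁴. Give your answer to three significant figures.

Invert the energy balance for S: S = 4σT⁴/(1−α).
σT⁴ = 5.67×10⁻⁸·(521)⁴ = 4178 W m⁻².
So S = 4×4178/(1−0.36) = 26110 W m⁻².

26100 W m⁻²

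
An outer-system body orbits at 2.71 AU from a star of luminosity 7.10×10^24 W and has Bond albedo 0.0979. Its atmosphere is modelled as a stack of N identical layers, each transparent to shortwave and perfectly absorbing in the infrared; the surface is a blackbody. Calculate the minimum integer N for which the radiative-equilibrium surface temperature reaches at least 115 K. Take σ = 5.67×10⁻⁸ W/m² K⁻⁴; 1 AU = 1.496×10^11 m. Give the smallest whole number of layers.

Orbital distance: d = 2.71 AU = 4.054×10^11 m.
S = L/(4πd²) = 3.438 W/m².
The effective emission temperature is T_e = [S(1−α)/(4σ)]^¼ = 60.81 K.
Since T_s⁴ = (N+1)T_e⁴, we need N ≥ (T_s/T_e)⁴ − 1 = 11.792.
The minimum whole number is N = 12.

12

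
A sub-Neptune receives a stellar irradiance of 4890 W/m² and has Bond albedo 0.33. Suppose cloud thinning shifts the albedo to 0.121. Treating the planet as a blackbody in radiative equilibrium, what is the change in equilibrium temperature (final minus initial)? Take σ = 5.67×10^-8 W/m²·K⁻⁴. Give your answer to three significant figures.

24.3 K

Before: T₁ = [4890·0.67/(4σ)]^(1/4) = 346.7 K.
With α = 0.121, T₂ = 371.0 K.
Change: 371.0 − 346.7 = 24.35 K.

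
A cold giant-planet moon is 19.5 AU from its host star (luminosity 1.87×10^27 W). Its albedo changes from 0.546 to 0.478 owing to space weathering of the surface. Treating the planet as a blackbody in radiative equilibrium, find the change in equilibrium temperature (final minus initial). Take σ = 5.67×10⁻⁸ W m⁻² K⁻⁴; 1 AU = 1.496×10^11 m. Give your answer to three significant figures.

2.73 K

d = 19.5 × 1.496×10^11 m = 2.917×10^12 m.
Flux at the orbit: S = L/(4πd²) = 1.87×10^27/(4π·(2.92×10^12)²) = 17.49 W m⁻².
With α = 0.546, T₁ = 76.92 K.
With α = 0.478, T₂ = 79.65 K.
ΔT = T₂ − T₁ = 2.731 K.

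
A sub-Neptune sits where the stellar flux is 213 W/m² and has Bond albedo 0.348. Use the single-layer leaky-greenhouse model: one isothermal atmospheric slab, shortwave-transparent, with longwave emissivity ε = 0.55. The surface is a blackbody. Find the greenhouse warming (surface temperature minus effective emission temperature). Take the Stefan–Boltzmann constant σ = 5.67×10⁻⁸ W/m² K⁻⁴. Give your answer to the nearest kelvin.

At the top of the atmosphere, σT_e⁴ = S(1−α)/4 = 34.72 W/m², giving T_e = 157.3 K.
Surface balance with a leaky layer gives σT_s⁴ = σT_e⁴·2/(2−ε), so T_s = T_e·[2/(2−0.55)]^(1/4) = 170.5 K.
Greenhouse warming: T_s − T_e = 13.17 K.

13 kelvin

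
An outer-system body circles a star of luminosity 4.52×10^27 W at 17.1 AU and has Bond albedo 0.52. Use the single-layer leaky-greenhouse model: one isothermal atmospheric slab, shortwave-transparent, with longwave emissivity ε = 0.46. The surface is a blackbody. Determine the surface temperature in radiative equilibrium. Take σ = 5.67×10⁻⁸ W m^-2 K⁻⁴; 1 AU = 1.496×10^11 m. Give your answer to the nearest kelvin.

111 kelvin

Orbital distance: d = 17.1 AU = 2.558×10^12 m.
Flux at the orbit: S = L/(4πd²) = 4.52×10^27/(4π·(2.56×10^12)²) = 54.96 W m^-2.
The planet radiates to space at T_e = [S(1−α)/(4σ)]^(1/4) = 103.9 K.
For a single slab of emissivity ε, T_s⁴ = 2T_e⁴/(2−ε); thus T_s = 103.9·(1.299)^(1/4) = 110.9 K.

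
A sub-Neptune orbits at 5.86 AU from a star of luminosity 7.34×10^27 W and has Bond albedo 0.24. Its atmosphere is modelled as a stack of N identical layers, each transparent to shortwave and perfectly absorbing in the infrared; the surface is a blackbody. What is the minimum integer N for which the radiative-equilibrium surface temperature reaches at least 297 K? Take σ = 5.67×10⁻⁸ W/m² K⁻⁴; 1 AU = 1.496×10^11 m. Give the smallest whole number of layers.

d = 5.86 × 1.496×10^11 m = 8.767×10^11 m.
S = L/(4πd²) = 760.0 W/m².
OLR = S(1−α)/4 = 144.4 W/m²; the top layer radiates at T_e = 224.6 K.
Since T_s⁴ = (N+1)T_e⁴, we need N ≥ (T_s/T_e)⁴ − 1 = 2.055.
The minimum whole number is N = 3.

3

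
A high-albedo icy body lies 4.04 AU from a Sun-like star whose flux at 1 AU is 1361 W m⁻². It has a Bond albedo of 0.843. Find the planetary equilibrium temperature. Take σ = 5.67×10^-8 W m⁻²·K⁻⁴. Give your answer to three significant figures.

87.2 kelvin

By the inverse-square law, S = 1361/4.04² = 83.39 W m⁻².
Averaging over the sphere, the absorbed flux is S(1−α)/4 = 3.273 W m⁻².
Set σT⁴ = 3.273 → T = (3.273/σ)^(1/4) = 87.16 K.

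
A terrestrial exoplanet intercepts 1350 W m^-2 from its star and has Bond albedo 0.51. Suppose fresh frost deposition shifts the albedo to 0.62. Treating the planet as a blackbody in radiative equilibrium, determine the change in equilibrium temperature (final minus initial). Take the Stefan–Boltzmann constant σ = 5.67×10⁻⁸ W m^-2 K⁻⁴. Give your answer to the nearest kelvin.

Before: T₁ = [1350·0.49/(4σ)]^(1/4) = 232.4 K.
After:  T₂ = [1350·0.38/(4σ)]^(1/4) = 218.1 K.
ΔT = T₂ − T₁ = -14.31 K.

-14 K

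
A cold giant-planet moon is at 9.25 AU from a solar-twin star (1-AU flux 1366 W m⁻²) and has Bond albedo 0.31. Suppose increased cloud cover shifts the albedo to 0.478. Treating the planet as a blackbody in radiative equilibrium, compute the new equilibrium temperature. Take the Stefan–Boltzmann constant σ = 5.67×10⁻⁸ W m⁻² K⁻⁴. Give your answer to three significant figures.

77.9 kelvin

Irradiance scales as 1/d², so S = 1366 W m⁻² × (1/9.25)² = 15.96 W m⁻².
T₂ = [S(1−α₂)/(4σ)]^(1/4) = [15.96·0.522/(4σ)]^(1/4) = 77.86 K.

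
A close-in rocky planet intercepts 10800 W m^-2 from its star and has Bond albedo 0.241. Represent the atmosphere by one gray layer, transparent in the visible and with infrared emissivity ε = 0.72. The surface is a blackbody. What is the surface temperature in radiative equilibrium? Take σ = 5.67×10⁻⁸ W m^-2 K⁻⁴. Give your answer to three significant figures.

At the top of the atmosphere, σT_e⁴ = S(1−α)/4 = 2049 W m^-2, giving T_e = 436.0 K.
The surface balance (absorbed SW + ε·downward IR = σT_s⁴) with T_a⁴ = T_s⁴/2 reduces to T_s = T_e·[2/(2−ε)]^¼ = 487.5 K.

487 K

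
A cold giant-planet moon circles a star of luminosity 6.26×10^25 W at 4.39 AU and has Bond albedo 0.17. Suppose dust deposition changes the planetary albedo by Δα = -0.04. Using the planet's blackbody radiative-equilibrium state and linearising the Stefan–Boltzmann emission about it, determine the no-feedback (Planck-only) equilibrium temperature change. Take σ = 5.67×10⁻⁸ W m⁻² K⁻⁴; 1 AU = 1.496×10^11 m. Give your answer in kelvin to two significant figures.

0.97 K

Orbital distance: d = 4.39 AU = 6.567×10^11 m.
Flux at the orbit: S = L/(4πd²) = 6.26×10^25/(4π·(6.57×10^11)²) = 11.55 W m⁻².
Reference equilibrium: T_e = [S(1−α)/(4σ)]^(1/4) = 80.63 K.
The change in absorbed flux is Δ[S(1−α)/4] = −SΔα/4 = 0.1155 W m⁻².
The Planck feedback parameter is 4σT_e³ = 0.1189 W m⁻²/K.
ΔT₀ = ΔF/λ_P = 0.1155/0.1189 = 0.971 K.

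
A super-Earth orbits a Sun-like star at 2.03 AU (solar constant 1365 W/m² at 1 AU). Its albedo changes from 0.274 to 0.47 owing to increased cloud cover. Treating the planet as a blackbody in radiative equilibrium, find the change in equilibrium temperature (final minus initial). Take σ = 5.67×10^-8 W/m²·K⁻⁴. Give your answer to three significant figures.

-13.7 K

By the inverse-square law, S = 1365/2.03² = 331.2 W/m².
Before: T₁ = [331.2·0.726/(4σ)]^(1/4) = 180.5 K.
Final:   T₂ = [S(1−0.47)/(4σ)]^(1/4) = 166.8 K.
ΔT = T₂ − T₁ = -13.65 K.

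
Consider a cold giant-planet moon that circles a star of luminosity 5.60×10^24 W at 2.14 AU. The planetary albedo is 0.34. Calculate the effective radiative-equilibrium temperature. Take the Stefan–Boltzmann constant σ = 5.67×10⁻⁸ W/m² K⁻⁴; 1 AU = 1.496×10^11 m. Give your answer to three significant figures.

59.6 kelvin

d = 2.14 × 1.496×10^11 m = 3.201×10^11 m.
Flux at the orbit: S = L/(4πd²) = 5.60×10^24/(4π·(3.20×10^11)²) = 4.348 W/m².
The planet absorbs (1−α)S over its disc πR² and re-emits over 4πR², so the mean absorbed flux is (1−0.34)·4.348/4 = 0.7174 W/m².
Balancing against σT⁴: T = (0.7174/5.67×10⁻⁸)^(1/4) = 59.64 K.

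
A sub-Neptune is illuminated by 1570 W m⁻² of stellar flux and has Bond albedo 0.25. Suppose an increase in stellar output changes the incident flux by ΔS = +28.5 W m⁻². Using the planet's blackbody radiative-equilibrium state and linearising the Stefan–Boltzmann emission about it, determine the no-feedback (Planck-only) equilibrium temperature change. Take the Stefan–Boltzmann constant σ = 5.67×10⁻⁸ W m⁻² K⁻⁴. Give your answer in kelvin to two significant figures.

The baseline emission temperature is T_e = 268.4 K.
ΔF = Δ[S(1−α)]/4 = (1−0.25)·+28.5/4 = 5.344 W m⁻².
Planck response: λ_P = 4σT_e³ = 4·5.67×10⁻⁸·(268.4)³ = 4.387 W m⁻²/K.
Hence the no-feedback warming is ΔF/(4σT_e³) = 1.22 K.

1.2 K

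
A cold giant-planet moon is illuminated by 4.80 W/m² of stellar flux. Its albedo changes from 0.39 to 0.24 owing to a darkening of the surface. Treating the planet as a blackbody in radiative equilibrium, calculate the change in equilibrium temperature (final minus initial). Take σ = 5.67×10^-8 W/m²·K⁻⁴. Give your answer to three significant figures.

Before: T₁ = [4.800·0.61/(4σ)]^(1/4) = 59.94 K.
With α = 0.24, T₂ = 63.33 K.
ΔT = T₂ − T₁ = 3.387 K.

3.39 K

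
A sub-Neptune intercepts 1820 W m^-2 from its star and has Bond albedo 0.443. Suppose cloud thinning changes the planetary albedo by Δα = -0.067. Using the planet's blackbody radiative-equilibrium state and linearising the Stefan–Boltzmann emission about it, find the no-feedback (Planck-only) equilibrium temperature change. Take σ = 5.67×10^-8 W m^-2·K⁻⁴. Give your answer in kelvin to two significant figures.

Unperturbed T_e = [1820·(1−0.443)/(4σ)]^¼ = 258.6 K.
ΔF = −(S/4)Δα = −(1820/4)×(-0.067) = 30.49 W m^-2.
Planck response: λ_P = 4σT_e³ = 4·5.67×10⁻⁸·(258.6)³ = 3.921 W m^-2/K.
ΔT₀ = ΔF/λ_P = 30.49/3.921 = 7.78 K.

7.8 K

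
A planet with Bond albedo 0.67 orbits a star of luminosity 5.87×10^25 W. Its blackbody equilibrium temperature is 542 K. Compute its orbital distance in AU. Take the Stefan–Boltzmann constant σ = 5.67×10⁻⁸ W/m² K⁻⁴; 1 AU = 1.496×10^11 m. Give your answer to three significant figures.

0.0593 AU

The flux needed for this T is 4σT⁴/(1−0.67) = 59310 W/m².
From L = 4πd²S, d = √(5.87×10^25/(4π·59310)) = 8.875×10^9 m = 0.05932 AU.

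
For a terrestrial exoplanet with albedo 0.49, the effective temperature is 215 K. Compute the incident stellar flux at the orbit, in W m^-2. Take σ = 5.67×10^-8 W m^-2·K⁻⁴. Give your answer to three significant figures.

950 W m^-2

From S(1−α)/4 = σT⁴: S = 4σT⁴/(1−α).
σT⁴ = 5.67×10⁻⁸·(215)⁴ = 121.2 W m^-2.
S = 4·121.2/0.51 = 950.2 W m^-2.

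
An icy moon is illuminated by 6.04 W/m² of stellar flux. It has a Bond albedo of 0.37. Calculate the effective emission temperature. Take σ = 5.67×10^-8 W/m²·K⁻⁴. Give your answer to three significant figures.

64.0 K

Absorbed flux (global mean): S(1−α)/4 = 6.040·0.63/4 = 0.9513 W/m².
Set σT⁴ = 0.9513 → T = (0.9513/σ)^(1/4) = 64.00 K.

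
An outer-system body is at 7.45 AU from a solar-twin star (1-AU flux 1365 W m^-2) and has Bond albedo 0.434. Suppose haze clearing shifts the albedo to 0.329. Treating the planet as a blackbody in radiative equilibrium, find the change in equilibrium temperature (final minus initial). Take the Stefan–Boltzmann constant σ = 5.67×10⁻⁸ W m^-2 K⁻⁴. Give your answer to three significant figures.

3.85 kelvin

Flux at the orbit: S = 1365/(7.45)² = 24.59 W m^-2.
With α = 0.434, T₁ = 88.51 K.
Final:   T₂ = [S(1−0.329)/(4σ)]^(1/4) = 92.36 K.
ΔT = T₂ − T₁ = 3.847 K.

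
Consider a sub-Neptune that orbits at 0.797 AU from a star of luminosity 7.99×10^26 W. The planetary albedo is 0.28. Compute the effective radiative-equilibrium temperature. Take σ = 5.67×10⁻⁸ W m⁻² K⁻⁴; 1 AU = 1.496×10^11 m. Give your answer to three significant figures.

Orbital distance: d = 0.797 AU = 1.192×10^11 m.
Flux at the orbit: S = L/(4πd²) = 7.99×10^26/(4π·(1.19×10^11)²) = 4473 W m⁻².
Averaging over the sphere, the absorbed flux is S(1−α)/4 = 805.1 W m⁻².
In equilibrium σT⁴ equals this, so T = 345.2 K.

345 K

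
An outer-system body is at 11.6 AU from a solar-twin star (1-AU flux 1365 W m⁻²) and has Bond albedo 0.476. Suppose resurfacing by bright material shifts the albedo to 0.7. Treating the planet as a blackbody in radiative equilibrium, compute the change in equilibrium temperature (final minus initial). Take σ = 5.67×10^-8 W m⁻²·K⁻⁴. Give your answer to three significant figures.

-9.06 K

Flux at the orbit: S = 1365/(11.6)² = 10.14 W m⁻².
Initial: T₁ = [S(1−0.476)/(4σ)]^(1/4) = 69.58 K.
Final:   T₂ = [S(1−0.7)/(4σ)]^(1/4) = 60.52 K.
Change: 60.52 − 69.58 = -9.055 K.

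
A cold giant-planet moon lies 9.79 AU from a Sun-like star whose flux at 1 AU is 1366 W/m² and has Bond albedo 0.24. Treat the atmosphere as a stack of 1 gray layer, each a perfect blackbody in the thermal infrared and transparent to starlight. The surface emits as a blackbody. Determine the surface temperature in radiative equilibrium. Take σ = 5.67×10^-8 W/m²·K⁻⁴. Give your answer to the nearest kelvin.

99 K

Flux at the orbit: S = 1366/(9.79)² = 14.25 W/m².
Top-of-atmosphere balance: σT_e⁴ = S(1−α)/4 = 2.708 W/m² → T_e = 83.13 K.
Layer-by-layer balance gives σT_s⁴ = (N+1)σT_e⁴, so T_s = 2^¼·83.13 = 98.86 K.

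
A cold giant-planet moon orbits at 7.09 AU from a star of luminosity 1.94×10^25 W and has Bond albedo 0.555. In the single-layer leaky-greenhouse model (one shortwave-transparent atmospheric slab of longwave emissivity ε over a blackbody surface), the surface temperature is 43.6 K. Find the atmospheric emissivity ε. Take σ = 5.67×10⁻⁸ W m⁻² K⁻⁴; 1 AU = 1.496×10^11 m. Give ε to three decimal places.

Orbital distance: d = 7.09 AU = 1.061×10^12 m.
Flux at the orbit: S = L/(4πd²) = 1.94×10^25/(4π·(1.06×10^12)²) = 1.372 W m⁻².
TOA balance gives T_e = 40.51 K.
T_s⁴ = T_e⁴·2/(2−ε) → ε = 2 − 2(T_e/T_s)⁴ = 2 − 2·(40.51/43.6)⁴ = 0.5098.

0.510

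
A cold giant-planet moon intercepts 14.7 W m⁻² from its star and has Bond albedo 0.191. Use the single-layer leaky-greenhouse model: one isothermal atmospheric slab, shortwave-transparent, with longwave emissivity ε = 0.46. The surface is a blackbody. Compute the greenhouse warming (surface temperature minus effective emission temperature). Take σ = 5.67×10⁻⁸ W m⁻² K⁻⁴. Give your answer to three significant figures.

Effective emission temperature (TOA balance): σT_e⁴ = S(1−α)/4 = 2.973 W m⁻² → T_e = 85.10 K.
For a single slab of emissivity ε, T_s⁴ = 2T_e⁴/(2−ε); thus T_s = 85.10·(1.299)^(1/4) = 90.84 K.
T_s − T_e = 90.84 − 85.10 = 5.746 K.

5.75 K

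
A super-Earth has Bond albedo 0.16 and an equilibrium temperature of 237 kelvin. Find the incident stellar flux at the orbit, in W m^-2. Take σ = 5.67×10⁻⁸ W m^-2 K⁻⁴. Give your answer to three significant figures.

From S(1−α)/4 = σT⁴: S = 4σT⁴/(1−α).
σT⁴ = 5.67×10⁻⁸·(237)⁴ = 178.9 W m^-2.
S = 4·178.9/0.84 = 851.8 W m^-2.

852 W m^-2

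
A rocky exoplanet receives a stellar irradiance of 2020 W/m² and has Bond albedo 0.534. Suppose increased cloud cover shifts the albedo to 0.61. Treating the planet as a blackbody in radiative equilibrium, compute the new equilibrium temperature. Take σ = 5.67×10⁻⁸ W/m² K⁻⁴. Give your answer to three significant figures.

With the new albedo, S(1−α₂)/4 = 197.0 W/m², so T₂ = 242.8 K.

243 K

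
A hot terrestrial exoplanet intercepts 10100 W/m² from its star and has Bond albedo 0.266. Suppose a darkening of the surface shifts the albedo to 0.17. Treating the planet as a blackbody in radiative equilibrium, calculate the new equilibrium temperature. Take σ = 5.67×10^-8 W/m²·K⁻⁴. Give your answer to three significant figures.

438 kelvin

With the new albedo, S(1−α₂)/4 = 2096 W/m², so T₂ = 438.5 K.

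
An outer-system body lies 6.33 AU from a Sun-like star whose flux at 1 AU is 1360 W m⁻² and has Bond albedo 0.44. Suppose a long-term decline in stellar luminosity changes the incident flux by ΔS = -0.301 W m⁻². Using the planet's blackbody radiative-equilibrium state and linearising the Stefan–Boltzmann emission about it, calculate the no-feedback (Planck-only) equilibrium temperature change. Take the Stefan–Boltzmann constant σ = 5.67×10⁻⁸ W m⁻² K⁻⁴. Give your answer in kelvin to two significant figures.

-0.21 K

Irradiance scales as 1/d², so S = 1360 W m⁻² × (1/6.33)² = 33.94 W m⁻².
The baseline emission temperature is T_e = 95.68 K.
TOA radiative forcing: ΔF = (1−α)ΔS/4 = 0.56·(-0.301)/4 = -0.04214 W m⁻².
Linearising σT⁴ gives d(σT⁴)/dT = 4σT_e³ = 0.1987 W m⁻² per K.
ΔT₀ = ΔF/λ_P = -0.04214/0.1987 = -0.212 K.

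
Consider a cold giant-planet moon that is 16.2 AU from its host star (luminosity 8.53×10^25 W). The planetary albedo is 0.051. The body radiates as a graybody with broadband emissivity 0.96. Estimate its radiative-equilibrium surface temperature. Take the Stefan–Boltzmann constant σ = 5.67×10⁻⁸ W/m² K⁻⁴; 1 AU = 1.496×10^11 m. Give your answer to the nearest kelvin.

d = 16.2 × 1.496×10^11 m = 2.424×10^12 m.
Flux at the orbit: S = L/(4πd²) = 8.53×10^25/(4π·(2.42×10^12)²) = 1.156 W/m².
Averaging over the sphere, the absorbed flux is S(1−α)/4 = 0.2742 W/m².
Radiative balance εσT⁴ = 0.2742 gives T = [0.2742/(0.96·σ)]^(1/4) = 47.38 K.

47 kelvin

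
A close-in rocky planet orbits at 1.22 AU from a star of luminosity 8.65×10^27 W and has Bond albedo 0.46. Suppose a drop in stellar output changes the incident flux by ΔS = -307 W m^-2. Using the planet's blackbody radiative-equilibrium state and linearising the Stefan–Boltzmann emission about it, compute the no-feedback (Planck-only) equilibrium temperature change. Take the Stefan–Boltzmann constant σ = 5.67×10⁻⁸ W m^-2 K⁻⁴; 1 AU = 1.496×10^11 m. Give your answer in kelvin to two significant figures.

-1.7 K

Orbital distance: d = 1.22 AU = 1.825×10^11 m.
Flux at the orbit: S = L/(4πd²) = 8.65×10^27/(4π·(1.83×10^11)²) = 20660 W m^-2.
Unperturbed T_e = [20660·(1−0.46)/(4σ)]^¼ = 471.0 K.
Only a fraction (1−α) is absorbed and it's spread over 4πR², so ΔF = (1−α)ΔS/4 = -41.45 W m^-2.
Linearising σT⁴ gives d(σT⁴)/dT = 4σT_e³ = 23.69 W m^-2 per K.
Hence the no-feedback warming is ΔF/(4σT_e³) = -1.75 K.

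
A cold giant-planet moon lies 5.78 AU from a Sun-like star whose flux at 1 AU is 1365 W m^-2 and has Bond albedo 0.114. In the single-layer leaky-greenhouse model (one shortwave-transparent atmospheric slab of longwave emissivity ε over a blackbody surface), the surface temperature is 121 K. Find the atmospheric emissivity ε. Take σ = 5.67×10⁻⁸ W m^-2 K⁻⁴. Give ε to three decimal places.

Irradiance scales as 1/d², so S = 1365 W m^-2 × (1/5.78)² = 40.86 W m^-2.
TOA balance gives T_e = 112.4 K.
T_s⁴ = T_e⁴·2/(2−ε) → ε = 2 − 2(T_e/T_s)⁴ = 2 − 2·(112.4/121)⁴ = 0.5108.

0.511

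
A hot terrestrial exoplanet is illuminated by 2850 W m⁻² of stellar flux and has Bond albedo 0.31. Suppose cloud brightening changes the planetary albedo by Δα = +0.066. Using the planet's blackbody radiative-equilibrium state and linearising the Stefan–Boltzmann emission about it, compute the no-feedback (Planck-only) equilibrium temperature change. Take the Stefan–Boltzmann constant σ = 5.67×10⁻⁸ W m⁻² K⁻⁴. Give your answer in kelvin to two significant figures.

-7.3 K

Unperturbed T_e = [2850·(1−0.31)/(4σ)]^¼ = 305.1 K.
ΔF = −(S/4)Δα = −(2850/4)×(+0.066) = -47.03 W m⁻².
Linearising σT⁴ gives d(σT⁴)/dT = 4σT_e³ = 6.444 W m⁻² per K.
ΔT₀ = ΔF/λ_P = -47.03/6.444 = -7.30 K.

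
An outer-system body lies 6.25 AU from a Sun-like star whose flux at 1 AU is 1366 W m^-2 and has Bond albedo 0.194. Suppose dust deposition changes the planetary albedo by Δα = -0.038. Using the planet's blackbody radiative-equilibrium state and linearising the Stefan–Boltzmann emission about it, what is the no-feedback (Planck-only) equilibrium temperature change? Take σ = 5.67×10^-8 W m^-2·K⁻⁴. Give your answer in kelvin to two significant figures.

Irradiance scales as 1/d², so S = 1366 W m^-2 × (1/6.25)² = 34.97 W m^-2.
Unperturbed T_e = [34.97·(1−0.194)/(4σ)]^¼ = 105.6 K.
ΔF = −(S/4)Δα = −(34.97/4)×(-0.038) = 0.3322 W m^-2.
Linearising σT⁴ gives d(σT⁴)/dT = 4σT_e³ = 0.2670 W m^-2 per K.
ΔT₀ = ΔF/λ_P = 0.3322/0.2670 = 1.24 K.

1.2 kelvin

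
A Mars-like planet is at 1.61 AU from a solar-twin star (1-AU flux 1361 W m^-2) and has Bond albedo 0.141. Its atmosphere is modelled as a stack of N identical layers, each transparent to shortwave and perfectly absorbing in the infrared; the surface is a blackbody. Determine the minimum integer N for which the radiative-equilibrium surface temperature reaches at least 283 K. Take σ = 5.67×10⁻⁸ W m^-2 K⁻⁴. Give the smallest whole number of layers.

Irradiance scales as 1/d², so S = 1361 W m^-2 × (1/1.61)² = 525.1 W m^-2.
Top-of-atmosphere balance: σT_e⁴ = S(1−α)/4 = 112.8 W m^-2 → T_e = 211.2 K.
T_s = (N+1)^(1/4)·T_e ≥ 283 K requires N+1 ≥ (T_s/T_e)⁴ = (283/211.2)⁴ = 3.225.
Rounding up, N = 3.

3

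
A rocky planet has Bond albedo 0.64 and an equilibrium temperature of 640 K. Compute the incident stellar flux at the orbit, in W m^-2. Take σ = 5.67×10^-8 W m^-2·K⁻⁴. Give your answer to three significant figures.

1.06×10^5 W m^-2

From S(1−α)/4 = σT⁴: S = 4σT⁴/(1−α).
σT⁴ = 5.67×10⁻⁸·(640)⁴ = 9513 W m^-2.
S = 4·9513/0.36 = 1.057×10^5 W m^-2.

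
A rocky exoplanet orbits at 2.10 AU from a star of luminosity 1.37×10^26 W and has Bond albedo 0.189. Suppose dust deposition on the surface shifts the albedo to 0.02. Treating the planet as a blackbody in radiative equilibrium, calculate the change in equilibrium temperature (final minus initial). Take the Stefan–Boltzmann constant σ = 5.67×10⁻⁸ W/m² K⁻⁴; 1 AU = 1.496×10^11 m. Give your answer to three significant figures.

d = 2.10 × 1.496×10^11 m = 3.142×10^11 m.
Spreading L over a sphere of radius d: S = 1.37×10^26/(4π·3.14×10^11²) = 110.5 W/m².
Initial: T₁ = [S(1−0.189)/(4σ)]^(1/4) = 141.0 K.
After:  T₂ = [110.5·0.98/(4σ)]^(1/4) = 147.8 K.
Change: 147.8 − 141.0 = 6.832 K.

6.83 K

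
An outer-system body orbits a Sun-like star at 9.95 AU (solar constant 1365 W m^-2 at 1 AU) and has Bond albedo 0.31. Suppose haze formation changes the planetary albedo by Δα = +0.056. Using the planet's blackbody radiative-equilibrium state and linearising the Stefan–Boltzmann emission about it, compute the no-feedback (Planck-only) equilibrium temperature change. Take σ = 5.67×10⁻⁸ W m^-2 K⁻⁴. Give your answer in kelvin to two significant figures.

-1.6 K

Irradiance scales as 1/d², so S = 1365 W m^-2 × (1/9.95)² = 13.79 W m^-2.
Reference equilibrium: T_e = [S(1−α)/(4σ)]^(1/4) = 80.48 K.
TOA radiative forcing: ΔF = −S·Δα/4 = −13.79·(+0.056)/4 = -0.1930 W m^-2.
Planck response: λ_P = 4σT_e³ = 4·5.67×10⁻⁸·(80.48)³ = 0.1182 W m^-2/K.
ΔT₀ = ΔF/λ_P = -0.1930/0.1182 = -1.63 K.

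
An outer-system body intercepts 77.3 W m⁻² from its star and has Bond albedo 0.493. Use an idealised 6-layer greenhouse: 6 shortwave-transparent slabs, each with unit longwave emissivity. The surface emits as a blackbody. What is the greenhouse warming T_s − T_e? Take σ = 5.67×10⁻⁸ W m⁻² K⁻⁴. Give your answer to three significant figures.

OLR = S(1−α)/4 = 9.798 W m⁻²; the top layer radiates at T_e = 114.7 K.
Surface: T_s = (7)^¼·T_e = 186.5 K.
So the greenhouse effect raises the surface by 186.5 − 114.7 = 71.84 K.

71.8 kelvin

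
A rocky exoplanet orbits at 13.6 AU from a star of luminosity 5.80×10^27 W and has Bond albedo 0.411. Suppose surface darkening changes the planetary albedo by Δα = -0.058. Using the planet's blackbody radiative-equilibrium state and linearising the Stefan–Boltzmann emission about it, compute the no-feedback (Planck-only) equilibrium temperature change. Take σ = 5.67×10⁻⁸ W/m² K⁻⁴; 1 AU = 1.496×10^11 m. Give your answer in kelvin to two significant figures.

3.2 kelvin

d = 13.6 × 1.496×10^11 m = 2.035×10^12 m.
S = L/(4πd²) = 111.5 W/m².
Reference equilibrium: T_e = [S(1−α)/(4σ)]^(1/4) = 130.4 K.
ΔF = −(S/4)Δα = −(111.5/4)×(-0.058) = 1.617 W/m².
Linearising σT⁴ gives d(σT⁴)/dT = 4σT_e³ = 0.5034 W/m² per K.
ΔT₀ = ΔF/λ_P = 1.617/0.5034 = 3.21 K.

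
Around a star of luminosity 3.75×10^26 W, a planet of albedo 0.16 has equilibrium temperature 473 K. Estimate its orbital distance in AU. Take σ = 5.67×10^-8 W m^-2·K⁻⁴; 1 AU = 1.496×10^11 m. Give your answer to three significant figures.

0.314 AU

Energy balance gives S = 4σT⁴/(1−α) = 13510 W m^-2.
S = L/(4πd²) → d = √(L/4πS) = √(3.75×10^26/(4π·13510)) = 4.699×10^10 m = 0.3141 AU.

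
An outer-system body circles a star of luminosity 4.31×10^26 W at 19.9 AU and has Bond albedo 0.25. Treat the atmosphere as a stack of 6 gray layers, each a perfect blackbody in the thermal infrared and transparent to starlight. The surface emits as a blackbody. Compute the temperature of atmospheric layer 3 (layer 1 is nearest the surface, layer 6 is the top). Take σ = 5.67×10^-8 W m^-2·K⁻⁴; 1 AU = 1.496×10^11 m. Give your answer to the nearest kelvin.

85 kelvin

Orbital distance: d = 19.9 AU = 2.977×10^12 m.
S = L/(4πd²) = 3.870 W m^-2.
The effective emission temperature is T_e = [S(1−α)/(4σ)]^¼ = 59.81 K.
In the N-layer model, layer k (counted from the surface) has T_k = (N+1−k)^(1/4)·T_e.
T_3 = (4)^(1/4)·59.81 = 84.59 K.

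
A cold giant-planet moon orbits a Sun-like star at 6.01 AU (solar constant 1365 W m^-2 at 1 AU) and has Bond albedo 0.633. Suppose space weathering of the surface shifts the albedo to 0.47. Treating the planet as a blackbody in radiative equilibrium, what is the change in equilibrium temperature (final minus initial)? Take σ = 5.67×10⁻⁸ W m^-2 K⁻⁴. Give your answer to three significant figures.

Flux at the orbit: S = 1365/(6.01)² = 37.79 W m^-2.
Initial: T₁ = [S(1−0.633)/(4σ)]^(1/4) = 88.43 K.
With α = 0.47, T₂ = 96.94 K.
Change: 96.94 − 88.43 = 8.510 K.

8.51 K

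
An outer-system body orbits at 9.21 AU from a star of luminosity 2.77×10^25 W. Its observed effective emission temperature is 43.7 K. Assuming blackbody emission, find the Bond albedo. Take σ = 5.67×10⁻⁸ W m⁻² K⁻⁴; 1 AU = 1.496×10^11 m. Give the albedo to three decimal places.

0.288

d = 9.21 × 1.496×10^11 m = 1.378×10^12 m.
Flux at the orbit: S = L/(4πd²) = 2.77×10^25/(4π·(1.38×10^12)²) = 1.161 W m⁻².
Rearranging the radiative balance, α = 1 − 4σT⁴/S.
4σT⁴ = 4·5.67×10⁻⁸·(43.7)⁴ = 0.8271 W m⁻².
Hence α = 1 − 0.8271/1.161 = 0.2877.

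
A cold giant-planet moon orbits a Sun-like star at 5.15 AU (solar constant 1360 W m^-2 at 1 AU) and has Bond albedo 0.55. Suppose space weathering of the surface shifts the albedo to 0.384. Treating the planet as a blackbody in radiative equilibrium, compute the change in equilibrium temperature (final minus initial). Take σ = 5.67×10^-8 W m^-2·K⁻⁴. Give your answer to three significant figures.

8.20 K

By the inverse-square law, S = 1360/5.15² = 51.28 W m^-2.
With α = 0.55, T₁ = 100.4 K.
With α = 0.384, T₂ = 108.6 K.
Change: 108.6 − 100.4 = 8.202 K.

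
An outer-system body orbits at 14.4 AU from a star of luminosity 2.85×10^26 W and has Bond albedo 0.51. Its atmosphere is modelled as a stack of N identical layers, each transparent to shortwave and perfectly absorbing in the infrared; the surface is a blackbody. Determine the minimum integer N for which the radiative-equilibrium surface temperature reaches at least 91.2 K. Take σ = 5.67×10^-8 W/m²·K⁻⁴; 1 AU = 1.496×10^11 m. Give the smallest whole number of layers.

Orbital distance: d = 14.4 AU = 2.154×10^12 m.
Spreading L over a sphere of radius d: S = 2.85×10^26/(4π·2.15×10^12²) = 4.887 W/m².
OLR = S(1−α)/4 = 0.5987 W/m²; the top layer radiates at T_e = 57.00 K.
Since T_s⁴ = (N+1)T_e⁴, we need N ≥ (T_s/T_e)⁴ − 1 = 5.552.
So N ≥ 5.552; the smallest integer is N = 6.

6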